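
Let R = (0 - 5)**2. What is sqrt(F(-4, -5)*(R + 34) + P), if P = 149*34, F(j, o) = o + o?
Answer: 2*sqrt(1119) ≈ 66.903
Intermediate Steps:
F(j, o) = 2*o
R = 25 (R = (-5)**2 = 25)
P = 5066
sqrt(F(-4, -5)*(R + 34) + P) = sqrt((2*(-5))*(25 + 34) + 5066) = sqrt(-10*59 + 5066) = sqrt(-590 + 5066) = sqrt(4476) = 2*sqrt(1119)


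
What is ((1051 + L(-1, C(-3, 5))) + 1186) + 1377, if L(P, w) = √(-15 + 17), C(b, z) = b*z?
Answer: 3614 + √2 ≈ 3615.4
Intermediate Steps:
L(P, w) = √2
((1051 + L(-1, C(-3, 5))) + 1186) + 1377 = ((1051 + √2) + 1186) + 1377 = (2237 + √2) + 1377 = 3614 + √2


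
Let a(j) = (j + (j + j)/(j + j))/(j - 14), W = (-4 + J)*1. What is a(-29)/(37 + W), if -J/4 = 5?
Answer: 28/559 ≈ 0.050089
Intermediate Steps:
J = -20 (J = -4*5 = -20)
W = -24 (W = (-4 - 20)*1 = -24*1 = -24)
a(j) = (1 + j)/(-14 + j) (a(j) = (j + (2*j)/((2*j)))/(-14 + j) = (j + (2*j)*(1/(2*j)))/(-14 + j) = (j + 1)/(-14 + j) = (1 + j)/(-14 + j))
a(-29)/(37 + W) = ((1 - 29)/(-14 - 29))/(37 - 24) = (-28/(-43))/13 = -1/43*(-28)*(1/13) = (28/43)*(1/13) = 28/559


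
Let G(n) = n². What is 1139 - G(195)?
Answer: -36886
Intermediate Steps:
1139 - G(195) = 1139 - 1*195² = 1139 - 1*38025 = 1139 - 38025 = -36886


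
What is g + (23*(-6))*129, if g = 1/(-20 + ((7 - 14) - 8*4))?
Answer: -1050319/59 ≈ -17802.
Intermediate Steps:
g = -1/59 (g = 1/(-20 + (-7 - 32)) = 1/(-20 - 39) = 1/(-59) = -1/59 ≈ -0.016949)
g + (23*(-6))*129 = -1/59 + (23*(-6))*129 = -1/59 - 138*129 = -1/59 - 17802 = -1050319/59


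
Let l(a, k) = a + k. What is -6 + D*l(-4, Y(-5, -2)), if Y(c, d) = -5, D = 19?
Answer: -177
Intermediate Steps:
-6 + D*l(-4, Y(-5, -2)) = -6 + 19*(-4 - 5) = -6 + 19*(-9) = -6 - 171 = -177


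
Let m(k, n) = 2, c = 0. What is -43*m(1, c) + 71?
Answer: -15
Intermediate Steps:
-43*m(1, c) + 71 = -43*2 + 71 = -86 + 71 = -15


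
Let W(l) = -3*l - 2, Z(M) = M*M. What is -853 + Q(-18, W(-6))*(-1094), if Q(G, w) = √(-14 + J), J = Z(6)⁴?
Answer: -853 - 1094*√1679602 ≈ -1.4187e+6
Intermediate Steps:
Z(M) = M²
J = 1679616 (J = (6²)⁴ = 36⁴ = 1679616)
W(l) = -2 - 3*l
Q(G, w) = √1679602 (Q(G, w) = √(-14 + 1679616) = √1679602)
-853 + Q(-18, W(-6))*(-1094) = -853 + √1679602*(-1094) = -853 - 1094*√1679602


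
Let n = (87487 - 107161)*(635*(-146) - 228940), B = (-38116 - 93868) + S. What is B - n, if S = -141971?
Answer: -6328416055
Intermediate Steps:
B = -273955 (B = (-38116 - 93868) - 141971 = -131984 - 141971 = -273955)
n = 6328142100 (n = -19674*(-92710 - 228940) = -19674*(-321650) = 6328142100)
B - n = -273955 - 1*6328142100 = -273955 - 6328142100 = -6328416055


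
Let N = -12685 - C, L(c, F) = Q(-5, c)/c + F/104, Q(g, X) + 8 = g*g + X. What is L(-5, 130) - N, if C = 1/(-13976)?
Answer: 886347433/69880 ≈ 12684.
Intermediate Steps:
Q(g, X) = -8 + X + g**2 (Q(g, X) = -8 + (g*g + X) = -8 + (g**2 + X) = -8 + (X + g**2) = -8 + X + g**2)
C = -1/13976 ≈ -7.1551e-5
L(c, F) = F/104 + (17 + c)/c (L(c, F) = (-8 + c + (-5)**2)/c + F/104 = (-8 + c + 25)/c + F*(1/104) = (17 + c)/c + F/104 = F/104 + (17 + c)/c)
N = -177285559/13976 (N = -12685 - 1*(-1/13976) = -12685 + 1/13976 = -177285559/13976 ≈ -12685.)
L(-5, 130) - N = (1 + 17/(-5) + (1/104)*130) - 1*(-177285559/13976) = (1 + 17*(-1/5) + 5/4) + 177285559/13976 = (1 - 17/5 + 5/4) + 177285559/13976 = -23/20 + 177285559/13976 = 886347433/69880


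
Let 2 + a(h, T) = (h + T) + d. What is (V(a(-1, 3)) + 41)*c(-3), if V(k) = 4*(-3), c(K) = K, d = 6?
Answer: -87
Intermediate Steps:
a(h, T) = 4 + T + h (a(h, T) = -2 + ((h + T) + 6) = -2 + ((T + h) + 6) = -2 + (6 + T + h) = 4 + T + h)
V(k) = -12
(V(a(-1, 3)) + 41)*c(-3) = (-12 + 41)*(-3) = 29*(-3) = -87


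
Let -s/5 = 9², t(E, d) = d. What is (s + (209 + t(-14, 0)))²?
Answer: 38416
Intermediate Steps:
s = -405 (s = -5*9² = -5*81 = -405)
(s + (209 + t(-14, 0)))² = (-405 + (209 + 0))² = (-405 + 209)² = (-196)² = 38416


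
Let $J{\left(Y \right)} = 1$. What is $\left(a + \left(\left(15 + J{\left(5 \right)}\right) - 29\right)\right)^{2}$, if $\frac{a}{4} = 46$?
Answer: $29241$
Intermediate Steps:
$a = 184$ ($a = 4 \cdot 46 = 184$)
$\left(a + \left(\left(15 + J{\left(5 \right)}\right) - 29\right)\right)^{2} = \left(184 + \left(\left(15 + 1\right) - 29\right)\right)^{2} = \left(184 + \left(16 - 29\right)\right)^{2} = \left(184 - 13\right)^{2} = 171^{2} = 29241$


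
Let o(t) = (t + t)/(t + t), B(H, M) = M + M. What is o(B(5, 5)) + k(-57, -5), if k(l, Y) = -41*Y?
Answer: 206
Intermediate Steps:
B(H, M) = 2*M
o(t) = 1 (o(t) = (2*t)/((2*t)) = (2*t)*(1/(2*t)) = 1)
o(B(5, 5)) + k(-57, -5) = 1 - 41*(-5) = 1 + 205 = 206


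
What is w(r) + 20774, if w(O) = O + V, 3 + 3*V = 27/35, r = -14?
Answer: 726574/35 ≈ 20759.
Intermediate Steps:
V = -26/35 (V = -1 + (27/35)/3 = -1 + (27*(1/35))/3 = -1 + (⅓)*(27/35) = -1 + 9/35 = -26/35 ≈ -0.74286)
w(O) = -26/35 + O (w(O) = O - 26/35 = -26/35 + O)
w(r) + 20774 = (-26/35 - 14) + 20774 = -516/35 + 20774 = 726574/35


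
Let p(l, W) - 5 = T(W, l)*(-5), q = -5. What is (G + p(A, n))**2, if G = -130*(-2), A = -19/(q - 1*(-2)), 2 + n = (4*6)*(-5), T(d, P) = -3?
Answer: 78400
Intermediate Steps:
n = -122 (n = -2 + (4*6)*(-5) = -2 + 24*(-5) = -2 - 120 = -122)
A = 19/3 (A = -19/(-5 - 1*(-2)) = -19/(-5 + 2) = -19/(-3) = -19*(-1/3) = 19/3 ≈ 6.3333)
G = 260
p(l, W) = 20 (p(l, W) = 5 - 3*(-5) = 5 + 15 = 20)
(G + p(A, n))**2 = (260 + 20)**2 = 280**2 = 78400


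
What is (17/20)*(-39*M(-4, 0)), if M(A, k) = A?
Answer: 663/5 ≈ 132.60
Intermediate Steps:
(17/20)*(-39*M(-4, 0)) = (17/20)*(-39*(-4)) = (17*(1/20))*156 = (17/20)*156 = 663/5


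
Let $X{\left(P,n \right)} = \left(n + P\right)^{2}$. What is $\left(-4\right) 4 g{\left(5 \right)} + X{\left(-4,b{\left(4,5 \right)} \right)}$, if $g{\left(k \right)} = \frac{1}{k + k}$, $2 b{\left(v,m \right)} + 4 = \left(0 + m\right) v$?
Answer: $\frac{72}{5} \approx 14.4$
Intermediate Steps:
$b{\left(v,m \right)} = -2 + \frac{m v}{2}$ ($b{\left(v,m \right)} = -2 + \frac{\left(0 + m\right) v}{2} = -2 + \frac{m v}{2}$)
$X{\left(P,n \right)} = \left(P + n\right)^{2}$
$g{\left(k \right)} = \frac{1}{2 k}$
$\left(-4\right) 4 g{\left(5 \right)} + X{\left(-4,b{\left(4,5 \right)} \right)} = \left(-4\right) 4 \frac{1}{2 \cdot 5} + \left(-4 - \left(2 - 10\right)\right)^{2} = - 16 \cdot \frac{1}{2} \cdot \frac{1}{5} + \left(-4 + \left(-2 + 10\right)\right)^{2} = \left(-16\right) \frac{1}{10} + \left(-4 + 8\right)^{2} = - \frac{8}{5} + 4^{2} = - \frac{8}{5} + 16 = \frac{72}{5}$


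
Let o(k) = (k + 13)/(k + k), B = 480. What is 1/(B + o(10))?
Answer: 20/9623 ≈ 0.0020784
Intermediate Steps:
o(k) = (13 + k)/(2*k) (o(k) = (13 + k)/((2*k)) = (13 + k)*(1/(2*k)) = (13 + k)/(2*k))
1/(B + o(10)) = 1/(480 + (½)*(13 + 10)/10) = 1/(480 + (½)*(⅒)*23) = 1/(480 + 23/20) = 1/(9623/20) = 20/9623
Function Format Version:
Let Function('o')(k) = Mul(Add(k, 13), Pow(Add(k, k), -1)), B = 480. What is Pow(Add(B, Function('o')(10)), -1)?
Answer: Rational(20, 9623) ≈ 0.0020784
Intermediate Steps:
Function('o')(k) = Mul(Rational(1, 2), Pow(k, -1), Add(13, k)) (Function('o')(k) = Mul(Add(13, k), Pow(Mul(2, k), -1)) = Mul(Add(13, k), Mul(Rational(1, 2), Pow(k, -1))) = Mul(Rational(1, 2), Pow(k, -1), Add(13, k)))
Pow(Add(B, Function('o')(10)), -1) = Pow(Add(480, Mul(Rational(1, 2), Pow(10, -1), Add(13, 10))), -1) = Pow(Add(480, Mul(Rational(1, 2), Rational(1, 10), 23)), -1) = Pow(Add(480, Rational(23, 20)), -1) = Pow(Rational(9623, 20), -1) = Rational(20, 9623)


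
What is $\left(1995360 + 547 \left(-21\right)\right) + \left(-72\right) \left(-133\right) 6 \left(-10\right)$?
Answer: $1409313$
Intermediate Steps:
$\left(1995360 + 547 \left(-21\right)\right) + \left(-72\right) \left(-133\right) 6 \left(-10\right) = \left(1995360 - 11487\right) + 9576 \left(-60\right) = 1983873 - 574560 = 1409313$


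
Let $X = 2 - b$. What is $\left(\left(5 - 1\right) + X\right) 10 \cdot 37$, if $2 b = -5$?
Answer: $3145$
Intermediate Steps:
$b = - \frac{5}{2}$ ($b = \frac{1}{2} \left(-5\right) = - \frac{5}{2} \approx -2.5$)
$X = \frac{9}{2}$ ($X = 2 - - \frac{5}{2} = 2 + \frac{5}{2} = \frac{9}{2} \approx 4.5$)
$\left(\left(5 - 1\right) + X\right) 10 \cdot 37 = \left(\left(5 - 1\right) + \frac{9}{2}\right) 10 \cdot 37 = \left(4 + \frac{9}{2}\right) 10 \cdot 37 = \frac{17}{2} \cdot 10 \cdot 37 = 85 \cdot 37 = 3145$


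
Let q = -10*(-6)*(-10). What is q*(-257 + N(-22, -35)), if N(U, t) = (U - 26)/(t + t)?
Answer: 1076520/7 ≈ 1.5379e+5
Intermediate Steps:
q = -600 (q = 60*(-10) = -600)
N(U, t) = (-26 + U)/(2*t) (N(U, t) = (-26 + U)/((2*t)) = (-26 + U)*(1/(2*t)) = (-26 + U)/(2*t))
q*(-257 + N(-22, -35)) = -600*(-257 + (1/2)*(-26 - 22)/(-35)) = -600*(-257 + (1/2)*(-1/35)*(-48)) = -600*(-257 + 24/35) = -600*(-8971/35) = 1076520/7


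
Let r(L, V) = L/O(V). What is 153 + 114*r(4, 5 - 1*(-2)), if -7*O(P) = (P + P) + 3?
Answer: -591/17 ≈ -34.765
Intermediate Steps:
O(P) = -3/7 - 2*P/7 (O(P) = -((P + P) + 3)/7 = -(2*P + 3)/7 = -(3 + 2*P)/7 = -3/7 - 2*P/7)
r(L, V) = L/(-3/7 - 2*V/7)
153 + 114*r(4, 5 - 1*(-2)) = 153 + 114*(-7*4/(3 + 2*(5 - 1*(-2)))) = 153 + 114*(-7*4/(3 + 2*(5 + 2))) = 153 + 114*(-7*4/(3 + 2*7)) = 153 + 114*(-7*4/(3 + 14)) = 153 + 114*(-7*4/17) = 153 + 114*(-7*4*1/17) = 153 + 114*(-28/17) = 153 - 3192/17 = -591/17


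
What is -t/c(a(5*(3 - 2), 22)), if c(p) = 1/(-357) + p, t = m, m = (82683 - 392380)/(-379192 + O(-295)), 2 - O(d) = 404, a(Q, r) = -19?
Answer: 110561829/2575165696 ≈ 0.042934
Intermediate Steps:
O(d) = -402 (O(d) = 2 - 1*404 = 2 - 404 = -402)
m = 309697/379594 (m = (82683 - 392380)/(-379192 - 402) = -309697/(-379594) = -309697*(-1/379594) = 309697/379594 ≈ 0.81586)
t = 309697/379594 ≈ 0.81586
c(p) = -1/357 + p
-t/c(a(5*(3 - 2), 22)) = -309697/(379594*(-1/357 - 19)) = -309697/(379594*(-6784/357)) = -309697*(-357)/(379594*6784) = -1*(-110561829/2575165696) = 110561829/2575165696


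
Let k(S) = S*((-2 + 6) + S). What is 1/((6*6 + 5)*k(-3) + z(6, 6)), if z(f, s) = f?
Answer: -1/117 ≈ -0.0085470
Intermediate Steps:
k(S) = S*(4 + S)
1/((6*6 + 5)*k(-3) + z(6, 6)) = 1/((6*6 + 5)*(-3*(4 - 3)) + 6) = 1/((36 + 5)*(-3*1) + 6) = 1/(41*(-3) + 6) = 1/(-123 + 6) = 1/(-117) = -1/117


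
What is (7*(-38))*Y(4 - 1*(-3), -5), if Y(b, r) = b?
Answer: -1862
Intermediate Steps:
(7*(-38))*Y(4 - 1*(-3), -5) = (7*(-38))*(4 - 1*(-3)) = -266*(4 + 3) = -266*7 = -1862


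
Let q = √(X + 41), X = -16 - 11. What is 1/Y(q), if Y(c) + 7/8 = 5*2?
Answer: 8/73 ≈ 0.10959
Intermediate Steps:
X = -27
q = √14 (q = √(-27 + 41) = √14 ≈ 3.7417)
Y(c) = 73/8 (Y(c) = -7/8 + 5*2 = -7/8 + 10 = 73/8)
1/Y(q) = 1/(73/8) = 8/73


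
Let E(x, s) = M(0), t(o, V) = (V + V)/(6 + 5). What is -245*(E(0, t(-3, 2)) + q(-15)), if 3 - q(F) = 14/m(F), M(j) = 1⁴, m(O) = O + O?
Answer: -3283/3 ≈ -1094.3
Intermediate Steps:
m(O) = 2*O
M(j) = 1
t(o, V) = 2*V/11 (t(o, V) = (2*V)/11 = (2*V)*(1/11) = 2*V/11)
E(x, s) = 1
q(F) = 3 - 7/F (q(F) = 3 - 14/(2*F) = 3 - 14*1/(2*F) = 3 - 7/F)
-245*(E(0, t(-3, 2)) + q(-15)) = -245*(1 + (3 - 7/(-15))) = -245*(1 + (3 - 7*(-1/15))) = -245*(1 + (3 + 7/15)) = -245*(1 + 52/15) = -245*67/15 = -3283/3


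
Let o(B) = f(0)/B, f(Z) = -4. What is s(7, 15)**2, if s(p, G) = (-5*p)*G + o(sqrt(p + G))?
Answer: 3031883/11 + 2100*sqrt(22)/11 ≈ 2.7652e+5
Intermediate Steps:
o(B) = -4/B
s(p, G) = -4/sqrt(G + p) - 5*G*p (s(p, G) = (-5*p)*G - 4/sqrt(p + G) = -5*G*p - 4/sqrt(G + p) = -4/sqrt(G + p) - 5*G*p)
s(7, 15)**2 = (-4/sqrt(15 + 7) - 5*15*7)**2 = (-2*sqrt(22)/11 - 525)**2 = (-525 - 2*sqrt(22)/11)**2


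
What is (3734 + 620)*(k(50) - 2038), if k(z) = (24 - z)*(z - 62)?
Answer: -7515004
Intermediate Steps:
k(z) = (-62 + z)*(24 - z) (k(z) = (24 - z)*(-62 + z) = (-62 + z)*(24 - z))
(3734 + 620)*(k(50) - 2038) = (3734 + 620)*((-1488 - 1*50**2 + 86*50) - 2038) = 4354*((-1488 - 1*2500 + 4300) - 2038) = 4354*((-1488 - 2500 + 4300) - 2038) = 4354*(312 - 2038) = 4354*(-1726) = -7515004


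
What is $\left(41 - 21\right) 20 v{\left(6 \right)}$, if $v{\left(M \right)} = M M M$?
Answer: $86400$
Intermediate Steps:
$v{\left(M \right)} = M^{3}$ ($v{\left(M \right)} = M^{2} M = M^{3}$)
$\left(41 - 21\right) 20 v{\left(6 \right)} = \left(41 - 21\right) 20 \cdot 6^{3} = \left(41 - 21\right) 20 \cdot 216 = 20 \cdot 20 \cdot 216 = 400 \cdot 216 = 86400$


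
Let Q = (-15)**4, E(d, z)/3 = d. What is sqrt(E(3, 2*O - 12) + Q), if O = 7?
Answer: 3*sqrt(5626) ≈ 225.02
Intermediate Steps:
E(d, z) = 3*d
Q = 50625
sqrt(E(3, 2*O - 12) + Q) = sqrt(3*3 + 50625) = sqrt(9 + 50625) = sqrt(50634) = 3*sqrt(5626)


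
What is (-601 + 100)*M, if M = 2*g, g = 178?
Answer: -178356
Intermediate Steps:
M = 356 (M = 2*178 = 356)
(-601 + 100)*M = (-601 + 100)*356 = -501*356 = -178356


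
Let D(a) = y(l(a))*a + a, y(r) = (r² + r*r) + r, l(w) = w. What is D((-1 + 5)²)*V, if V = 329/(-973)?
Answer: -397808/139 ≈ -2861.9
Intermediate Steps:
y(r) = r + 2*r² (y(r) = (r² + r²) + r = 2*r² + r = r + 2*r²)
D(a) = a + a²*(1 + 2*a) (D(a) = (a*(1 + 2*a))*a + a = a²*(1 + 2*a) + a = a + a²*(1 + 2*a))
V = -47/139 (V = 329*(-1/973) = -47/139 ≈ -0.33813)
D((-1 + 5)²)*V = ((-1 + 5)²*(1 + (-1 + 5)²*(1 + 2*(-1 + 5)²)))*(-47/139) = (4²*(1 + 4²*(1 + 2*4²)))*(-47/139) = (16*(1 + 16*(1 + 2*16)))*(-47/139) = (16*(1 + 16*(1 + 32)))*(-47/139) = (16*(1 + 16*33))*(-47/139) = (16*(1 + 528))*(-47/139) = (16*529)*(-47/139) = 8464*(-47/139) = -397808/139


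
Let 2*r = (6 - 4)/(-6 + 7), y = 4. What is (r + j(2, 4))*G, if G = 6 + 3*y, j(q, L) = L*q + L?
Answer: 234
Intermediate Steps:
j(q, L) = L + L*q
G = 18 (G = 6 + 3*4 = 6 + 12 = 18)
r = 1 (r = ((6 - 4)/(-6 + 7))/2 = (2/1)/2 = (2*1)/2 = (1/2)*2 = 1)
(r + j(2, 4))*G = (1 + 4*(1 + 2))*18 = (1 + 4*3)*18 = (1 + 12)*18 = 13*18 = 234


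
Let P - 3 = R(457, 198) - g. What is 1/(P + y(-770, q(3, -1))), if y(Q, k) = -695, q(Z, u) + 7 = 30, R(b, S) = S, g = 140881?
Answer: -1/141375 ≈ -7.0734e-6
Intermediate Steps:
q(Z, u) = 23 (q(Z, u) = -7 + 30 = 23)
P = -140680 (P = 3 + (198 - 1*140881) = 3 + (198 - 140881) = 3 - 140683 = -140680)
1/(P + y(-770, q(3, -1))) = 1/(-140680 - 695) = 1/(-141375) = -1/141375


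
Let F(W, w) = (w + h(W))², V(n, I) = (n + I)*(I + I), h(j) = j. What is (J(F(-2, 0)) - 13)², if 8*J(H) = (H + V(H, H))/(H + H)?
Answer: 36481/256 ≈ 142.50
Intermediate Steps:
V(n, I) = 2*I*(I + n) (V(n, I) = (I + n)*(2*I) = 2*I*(I + n))
F(W, w) = (W + w)² (F(W, w) = (w + W)² = (W + w)²)
J(H) = (H + 4*H²)/(16*H) (J(H) = ((H + 2*H*(H + H))/(H + H))/8 = ((H + 2*H*(2*H))/((2*H)))/8 = ((H + 4*H²)*(1/(2*H)))/8 = ((H + 4*H²)/(2*H))/8 = (H + 4*H²)/(16*H))
(J(F(-2, 0)) - 13)² = ((1/16 + (-2 + 0)²/4) - 13)² = ((1/16 + (¼)*(-2)²) - 13)² = ((1/16 + (¼)*4) - 13)² = ((1/16 + 1) - 13)² = (17/16 - 13)² = (-191/16)² = 36481/256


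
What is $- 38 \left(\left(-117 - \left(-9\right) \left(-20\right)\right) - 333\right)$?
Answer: $23940$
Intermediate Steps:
$- 38 \left(\left(-117 - \left(-9\right) \left(-20\right)\right) - 333\right) = - 38 \left(\left(-117 - 180\right) - 333\right) = - 38 \left(-297 - 333\right) = \left(-38\right) \left(-630\right) = 23940$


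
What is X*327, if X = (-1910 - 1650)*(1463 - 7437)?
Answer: 6954452880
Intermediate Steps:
X = 21267440 (X = -3560*(-5974) = 21267440)
X*327 = 21267440*327 = 6954452880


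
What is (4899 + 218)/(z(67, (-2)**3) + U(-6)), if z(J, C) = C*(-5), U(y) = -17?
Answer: 5117/23 ≈ 222.48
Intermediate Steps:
z(J, C) = -5*C
(4899 + 218)/(z(67, (-2)**3) + U(-6)) = (4899 + 218)/(-5*(-2)**3 - 17) = 5117/(-5*(-8) - 17) = 5117/(40 - 17) = 5117/23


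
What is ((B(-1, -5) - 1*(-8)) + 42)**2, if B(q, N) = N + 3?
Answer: 2304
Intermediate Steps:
B(q, N) = 3 + N
((B(-1, -5) - 1*(-8)) + 42)**2 = (((3 - 5) - 1*(-8)) + 42)**2 = ((-2 + 8) + 42)**2 = (6 + 42)**2 = 48**2 = 2304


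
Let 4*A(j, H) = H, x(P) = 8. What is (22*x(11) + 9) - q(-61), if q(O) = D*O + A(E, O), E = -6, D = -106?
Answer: -25063/4 ≈ -6265.8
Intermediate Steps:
A(j, H) = H/4
q(O) = -423*O/4 (q(O) = -106*O + O/4 = -423*O/4)
(22*x(11) + 9) - q(-61) = (22*8 + 9) - (-423)*(-61)/4 = (176 + 9) - 1*25803/4 = 185 - 25803/4 = -25063/4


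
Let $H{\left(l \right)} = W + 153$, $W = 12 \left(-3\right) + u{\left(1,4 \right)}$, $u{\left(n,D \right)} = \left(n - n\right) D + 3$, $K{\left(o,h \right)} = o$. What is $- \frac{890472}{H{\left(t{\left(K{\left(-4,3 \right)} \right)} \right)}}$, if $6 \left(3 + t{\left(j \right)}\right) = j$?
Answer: $- \frac{37103}{5} \approx -7420.6$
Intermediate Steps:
$t{\left(j \right)} = -3 + \frac{j}{6}$
$u{\left(n,D \right)} = 3$ ($u{\left(n,D \right)} = 0 D + 3 = 0 + 3 = 3$)
$W = -33$ ($W = 12 \left(-3\right) + 3 = -36 + 3 = -33$)
$H{\left(l \right)} = 120$ ($H{\left(l \right)} = -33 + 153 = 120$)
$- \frac{890472}{H{\left(t{\left(K{\left(-4,3 \right)} \right)} \right)}} = - \frac{890472}{120} = \left(-890472\right) \frac{1}{120} = - \frac{37103}{5}$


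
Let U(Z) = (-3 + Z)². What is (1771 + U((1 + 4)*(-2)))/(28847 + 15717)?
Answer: 485/11141 ≈ 0.043533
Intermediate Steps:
(1771 + U((1 + 4)*(-2)))/(28847 + 15717) = (1771 + (-3 + (1 + 4)*(-2))²)/(28847 + 15717) = (1771 + (-3 + 5*(-2))²)/44564 = (1771 + (-3 - 10)²)*(1/44564) = (1771 + (-13)²)*(1/44564) = (1771 + 169)*(1/44564) = 1940*(1/44564) = 485/11141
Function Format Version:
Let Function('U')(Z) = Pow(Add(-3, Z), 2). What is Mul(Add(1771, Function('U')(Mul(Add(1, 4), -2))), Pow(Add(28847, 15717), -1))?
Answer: Rational(485, 11141) ≈ 0.043533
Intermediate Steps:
Mul(Add(1771, Function('U')(Mul(Add(1, 4), -2))), Pow(Add(28847, 15717), -1)) = Mul(Add(1771, Pow(Add(-3, Mul(Add(1, 4), -2)), 2)), Pow(Add(28847, 15717), -1)) = Mul(Add(1771, Pow(Add(-3, Mul(5, -2)), 2)), Pow(44564, -1)) = Mul(Add(1771, Pow(Add(-3, -10), 2)), Rational(1, 44564)) = Mul(Add(1771, Pow(-13, 2)), Rational(1, 44564)) = Mul(Add(1771, 169), Rational(1, 44564)) = Mul(1940, Rational(1, 44564)) = Rational(485, 11141)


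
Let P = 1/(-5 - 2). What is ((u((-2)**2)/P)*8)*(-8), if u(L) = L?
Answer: 1792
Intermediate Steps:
P = -1/7 (P = 1/(-7) = -1/7 ≈ -0.14286)
((u((-2)**2)/P)*8)*(-8) = (((-2)**2/(-1/7))*8)*(-8) = ((4*(-7))*8)*(-8) = -28*8*(-8) = -224*(-8) = 1792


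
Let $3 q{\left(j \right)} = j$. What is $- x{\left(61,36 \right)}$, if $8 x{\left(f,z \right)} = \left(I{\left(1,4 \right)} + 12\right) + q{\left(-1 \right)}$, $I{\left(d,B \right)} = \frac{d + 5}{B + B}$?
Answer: $- \frac{149}{96} \approx -1.5521$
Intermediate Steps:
$I{\left(d,B \right)} = \frac{5 + d}{2 B}$
$q{\left(j \right)} = \frac{j}{3}$
$x{\left(f,z \right)} = \frac{149}{96}$ ($x{\left(f,z \right)} = \frac{\left(\frac{5 + 1}{2 \cdot 4} + 12\right) + \frac{1}{3} \left(-1\right)}{8} = \frac{\left(\frac{1}{2} \cdot \frac{1}{4} \cdot 6 + 12\right) - \frac{1}{3}}{8} = \frac{\left(\frac{3}{4} + 12\right) - \frac{1}{3}}{8} = \frac{\frac{51}{4} - \frac{1}{3}}{8} = \frac{1}{8} \cdot \frac{149}{12} = \frac{149}{96}$)
$- x{\left(61,36 \right)} = \left(-1\right) \frac{149}{96} = - \frac{149}{96}$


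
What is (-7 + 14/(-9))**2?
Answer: 5929/81 ≈ 73.198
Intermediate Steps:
(-7 + 14/(-9))**2 = (-7 + 14*(-1/9))**2 = (-7 - 14/9)**2 = (-77/9)**2 = 5929/81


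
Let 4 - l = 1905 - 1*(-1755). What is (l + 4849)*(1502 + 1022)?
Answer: 3011132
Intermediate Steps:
l = -3656 (l = 4 - (1905 - 1*(-1755)) = 4 - (1905 + 1755) = 4 - 1*3660 = 4 - 3660 = -3656)
(l + 4849)*(1502 + 1022) = (-3656 + 4849)*(1502 + 1022) = 1193*2524 = 3011132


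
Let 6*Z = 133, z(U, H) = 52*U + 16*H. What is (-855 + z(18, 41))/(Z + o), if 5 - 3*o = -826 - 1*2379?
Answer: 4422/6553 ≈ 0.67481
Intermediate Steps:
z(U, H) = 16*H + 52*U
o = 1070 (o = 5/3 - (-826 - 1*2379)/3 = 5/3 - (-826 - 2379)/3 = 5/3 - ⅓*(-3205) = 5/3 + 3205/3 = 1070)
Z = 133/6 (Z = (⅙)*133 = 133/6 ≈ 22.167)
(-855 + z(18, 41))/(Z + o) = (-855 + (16*41 + 52*18))/(133/6 + 1070) = (-855 + (656 + 936))/(6553/6) = (-855 + 1592)*(6/6553) = 737*(6/6553) = 4422/6553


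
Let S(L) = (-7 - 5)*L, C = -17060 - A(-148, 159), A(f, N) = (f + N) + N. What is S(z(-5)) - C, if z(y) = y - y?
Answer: 17230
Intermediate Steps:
z(y) = 0
A(f, N) = f + 2*N (A(f, N) = (N + f) + N = f + 2*N)
C = -17230 (C = -17060 - (-148 + 2*159) = -17060 - (-148 + 318) = -17060 - 1*170 = -17060 - 170 = -17230)
S(L) = -12*L
S(z(-5)) - C = -12*0 - 1*(-17230) = 0 + 17230 = 17230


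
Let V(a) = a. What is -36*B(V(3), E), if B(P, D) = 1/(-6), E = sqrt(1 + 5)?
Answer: 6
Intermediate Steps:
E = sqrt(6) ≈ 2.4495
B(P, D) = -1/6
-36*B(V(3), E) = -36*(-1/6) = 6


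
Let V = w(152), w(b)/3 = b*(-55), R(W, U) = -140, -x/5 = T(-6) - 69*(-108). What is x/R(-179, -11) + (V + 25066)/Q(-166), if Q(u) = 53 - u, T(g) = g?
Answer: 815141/3066 ≈ 265.86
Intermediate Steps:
x = -37230 (x = -5*(-6 - 69*(-108)) = -5*(-6 + 7452) = -5*7446 = -37230)
w(b) = -165*b (w(b) = 3*(b*(-55)) = 3*(-55*b) = -165*b)
V = -25080 (V = -165*152 = -25080)
x/R(-179, -11) + (V + 25066)/Q(-166) = -37230/(-140) + (-25080 + 25066)/(53 - 1*(-166)) = -37230*(-1/140) - 14/(53 + 166) = 3723/14 - 14/219 = 815141/3066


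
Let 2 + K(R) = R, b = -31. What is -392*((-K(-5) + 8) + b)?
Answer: 6272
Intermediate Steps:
K(R) = -2 + R
-392*((-K(-5) + 8) + b) = -392*((-(-2 - 5) + 8) - 31) = -392*((-1*(-7) + 8) - 31) = -392*((7 + 8) - 31) = -392*(15 - 31) = -392*(-16) = 6272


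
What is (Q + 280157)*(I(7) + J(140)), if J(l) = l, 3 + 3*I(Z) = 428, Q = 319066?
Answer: 168781145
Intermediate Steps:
I(Z) = 425/3 (I(Z) = -1 + (⅓)*428 = -1 + 428/3 = 425/3)
(Q + 280157)*(I(7) + J(140)) = (319066 + 280157)*(425/3 + 140) = 599223*(845/3) = 168781145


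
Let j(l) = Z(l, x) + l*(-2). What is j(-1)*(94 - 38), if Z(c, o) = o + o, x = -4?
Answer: -336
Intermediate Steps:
Z(c, o) = 2*o
j(l) = -8 - 2*l (j(l) = 2*(-4) + l*(-2) = -8 - 2*l)
j(-1)*(94 - 38) = (-8 - 2*(-1))*(94 - 38) = (-8 + 2)*56 = -6*56 = -336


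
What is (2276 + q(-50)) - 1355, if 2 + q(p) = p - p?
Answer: 919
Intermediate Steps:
q(p) = -2 (q(p) = -2 + (p - p) = -2 + 0 = -2)
(2276 + q(-50)) - 1355 = (2276 - 2) - 1355 = 2274 - 1355 = 919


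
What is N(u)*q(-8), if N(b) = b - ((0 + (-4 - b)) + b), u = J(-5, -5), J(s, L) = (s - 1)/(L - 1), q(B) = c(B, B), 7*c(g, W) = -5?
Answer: -25/7 ≈ -3.5714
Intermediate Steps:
c(g, W) = -5/7 (c(g, W) = (⅐)*(-5) = -5/7)
q(B) = -5/7
J(s, L) = (-1 + s)/(-1 + L)
u = 1 (u = (-1 - 5)/(-1 - 5) = -6/(-6) = -⅙*(-6) = 1)
N(b) = 4 + b (N(b) = b - ((-4 - b) + b) = b - 1*(-4) = b + 4 = 4 + b)
N(u)*q(-8) = (4 + 1)*(-5/7) = 5*(-5/7) = -25/7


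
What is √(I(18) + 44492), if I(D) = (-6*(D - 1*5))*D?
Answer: 4*√2693 ≈ 207.58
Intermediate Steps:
I(D) = D*(30 - 6*D) (I(D) = (-6*(D - 5))*D = (-6*(-5 + D))*D = (30 - 6*D)*D = D*(30 - 6*D))
√(I(18) + 44492) = √(6*18*(5 - 1*18) + 44492) = √(6*18*(5 - 18) + 44492) = √(6*18*(-13) + 44492) = √(-1404 + 44492) = √43088 = 4*√2693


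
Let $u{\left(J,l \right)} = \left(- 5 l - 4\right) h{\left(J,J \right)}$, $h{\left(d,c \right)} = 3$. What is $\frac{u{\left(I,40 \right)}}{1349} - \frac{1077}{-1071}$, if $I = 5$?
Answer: $\frac{265807}{481593} \approx 0.55193$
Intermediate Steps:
$u{\left(J,l \right)} = -12 - 15 l$ ($u{\left(J,l \right)} = \left(- 5 l - 4\right) 3 = \left(-4 - 5 l\right) 3 = -12 - 15 l$)
$\frac{u{\left(I,40 \right)}}{1349} - \frac{1077}{-1071} = \frac{-12 - 600}{1349} - \frac{1077}{-1071} = \left(-12 - 600\right) \frac{1}{1349} - - \frac{359}{357} = \left(-612\right) \frac{1}{1349} + \frac{359}{357} = - \frac{612}{1349} + \frac{359}{357} = \frac{265807}{481593}$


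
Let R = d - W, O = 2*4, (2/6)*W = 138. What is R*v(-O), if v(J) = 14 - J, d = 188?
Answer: -4972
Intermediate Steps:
W = 414 (W = 3*138 = 414)
O = 8
R = -226 (R = 188 - 1*414 = 188 - 414 = -226)
R*v(-O) = -226*(14 - (-1)*8) = -226*(14 - 1*(-8)) = -226*(14 + 8) = -226*22 = -4972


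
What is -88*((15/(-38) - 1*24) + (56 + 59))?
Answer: -151492/19 ≈ -7973.3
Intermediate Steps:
-88*((15/(-38) - 1*24) + (56 + 59)) = -88*((15*(-1/38) - 24) + 115) = -88*((-15/38 - 24) + 115) = -88*(-927/38 + 115) = -88*3443/38 = -151492/19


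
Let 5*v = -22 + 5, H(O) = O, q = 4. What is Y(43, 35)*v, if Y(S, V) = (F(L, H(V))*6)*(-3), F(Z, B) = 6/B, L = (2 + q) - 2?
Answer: 1836/175 ≈ 10.491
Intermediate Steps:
L = 4 (L = (2 + 4) - 2 = 6 - 2 = 4)
Y(S, V) = -108/V (Y(S, V) = ((6/V)*6)*(-3) = (36/V)*(-3) = -108/V)
v = -17/5 (v = (-22 + 5)/5 = (1/5)*(-17) = -17/5 ≈ -3.4000)
Y(43, 35)*v = -108/35*(-17/5) = 1836/175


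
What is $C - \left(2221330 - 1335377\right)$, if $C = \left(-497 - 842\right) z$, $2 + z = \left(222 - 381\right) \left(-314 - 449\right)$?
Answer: $-163326738$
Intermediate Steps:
$z = 121315$ ($z = -2 + \left(222 - 381\right) \left(-314 - 449\right) = -2 - -121317 = -2 + 121317 = 121315$)
$C = -162440785$ ($C = \left(-497 - 842\right) 121315 = \left(-1339\right) 121315 = -162440785$)
$C - \left(2221330 - 1335377\right) = -162440785 - \left(2221330 - 1335377\right) = -162440785 - 885953 = -163326738$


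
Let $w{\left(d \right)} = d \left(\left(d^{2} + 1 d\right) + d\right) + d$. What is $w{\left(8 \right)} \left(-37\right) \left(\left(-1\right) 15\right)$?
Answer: $359640$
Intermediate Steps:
$w{\left(d \right)} = d + d \left(d^{2} + 2 d\right)$ ($w{\left(d \right)} = d \left(\left(d^{2} + d\right) + d\right) + d = d \left(\left(d + d^{2}\right) + d\right) + d = d \left(d^{2} + 2 d\right) + d = d + d \left(d^{2} + 2 d\right)$)
$w{\left(8 \right)} \left(-37\right) \left(\left(-1\right) 15\right) = 8 \left(1 + 8^{2} + 2 \cdot 8\right) \left(-37\right) \left(\left(-1\right) 15\right) = 8 \left(1 + 64 + 16\right) \left(-37\right) \left(-15\right) = 8 \cdot 81 \left(-37\right) \left(-15\right) = 648 \left(-37\right) \left(-15\right) = \left(-23976\right) \left(-15\right) = 359640$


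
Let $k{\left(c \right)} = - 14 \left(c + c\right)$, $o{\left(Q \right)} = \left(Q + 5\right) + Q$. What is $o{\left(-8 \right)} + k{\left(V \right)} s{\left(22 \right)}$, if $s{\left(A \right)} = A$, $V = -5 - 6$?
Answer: $6765$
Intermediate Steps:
$o{\left(Q \right)} = 5 + 2 Q$ ($o{\left(Q \right)} = \left(5 + Q\right) + Q = 5 + 2 Q$)
$V = -11$ ($V = -5 - 6 = -11$)
$k{\left(c \right)} = - 28 c$ ($k{\left(c \right)} = - 14 \cdot 2 c = - 28 c$)
$o{\left(-8 \right)} + k{\left(V \right)} s{\left(22 \right)} = \left(5 + 2 \left(-8\right)\right) + \left(-28\right) \left(-11\right) 22 = \left(5 - 16\right) + 308 \cdot 22 = -11 + 6776 = 6765$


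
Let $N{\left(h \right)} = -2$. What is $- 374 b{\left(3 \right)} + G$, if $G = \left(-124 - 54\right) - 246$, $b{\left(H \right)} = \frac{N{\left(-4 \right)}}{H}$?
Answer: $- \frac{524}{3} \approx -174.67$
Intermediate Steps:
$b{\left(H \right)} = - \frac{2}{H}$
$G = -424$ ($G = \left(-124 - 54\right) - 246 = -178 - 246 = -424$)
$- 374 b{\left(3 \right)} + G = - 374 \left(- \frac{2}{3}\right) - 424 = - 374 \left(\left(-2\right) \frac{1}{3}\right) - 424 = \left(-374\right) \left(- \frac{2}{3}\right) - 424 = \frac{748}{3} - 424 = - \frac{524}{3}$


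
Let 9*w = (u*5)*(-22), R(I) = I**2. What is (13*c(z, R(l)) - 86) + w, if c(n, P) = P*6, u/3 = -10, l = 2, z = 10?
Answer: 1778/3 ≈ 592.67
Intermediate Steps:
u = -30 (u = 3*(-10) = -30)
c(n, P) = 6*P
w = 1100/3 (w = (-30*5*(-22))/9 = (-150*(-22))/9 = (1/9)*3300 = 1100/3 ≈ 366.67)
(13*c(z, R(l)) - 86) + w = (13*(6*2**2) - 86) + 1100/3 = (13*(6*4) - 86) + 1100/3 = (13*24 - 86) + 1100/3 = (312 - 86) + 1100/3 = 226 + 1100/3 = 1778/3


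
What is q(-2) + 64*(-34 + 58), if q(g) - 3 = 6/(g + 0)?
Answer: 1536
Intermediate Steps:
q(g) = 3 + 6/g (q(g) = 3 + 6/(g + 0) = 3 + 6/g)
q(-2) + 64*(-34 + 58) = (3 + 6/(-2)) + 64*(-34 + 58) = (3 + 6*(-½)) + 64*24 = (3 - 3) + 1536 = 0 + 1536 = 1536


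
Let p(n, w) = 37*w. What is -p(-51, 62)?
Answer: -2294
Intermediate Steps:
-p(-51, 62) = -37*62 = -1*2294 = -2294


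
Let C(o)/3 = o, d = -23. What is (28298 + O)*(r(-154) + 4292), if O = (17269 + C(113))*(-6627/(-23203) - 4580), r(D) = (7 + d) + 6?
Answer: -8009156832089220/23203 ≈ -3.4518e+11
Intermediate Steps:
C(o) = 3*o
r(D) = -10 (r(D) = (7 - 23) + 6 = -16 + 6 = -10)
O = -1871080893704/23203 (O = (17269 + 3*113)*(-6627/(-23203) - 4580) = (17269 + 339)*(-6627*(-1/23203) - 4580) = 17608*(6627/23203 - 4580) = 17608*(-106263113/23203) = -1871080893704/23203 ≈ -8.0640e+7)
(28298 + O)*(r(-154) + 4292) = (28298 - 1871080893704/23203)*(-10 + 4292) = -1870424295210/23203*4282 = -8009156832089220/23203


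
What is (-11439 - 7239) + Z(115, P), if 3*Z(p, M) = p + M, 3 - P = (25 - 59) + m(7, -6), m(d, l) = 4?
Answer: -55886/3 ≈ -18629.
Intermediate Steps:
P = 33 (P = 3 - ((25 - 59) + 4) = 3 - (-34 + 4) = 3 - 1*(-30) = 3 + 30 = 33)
Z(p, M) = M/3 + p/3 (Z(p, M) = (p + M)/3 = (M + p)/3 = M/3 + p/3)
(-11439 - 7239) + Z(115, P) = (-11439 - 7239) + ((1/3)*33 + (1/3)*115) = -18678 + (11 + 115/3) = -18678 + 148/3 = -55886/3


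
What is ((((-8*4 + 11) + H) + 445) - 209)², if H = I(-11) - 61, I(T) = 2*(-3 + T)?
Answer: 15876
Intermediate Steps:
I(T) = -6 + 2*T
H = -89 (H = (-6 + 2*(-11)) - 61 = (-6 - 22) - 61 = -28 - 61 = -89)
((((-8*4 + 11) + H) + 445) - 209)² = ((((-8*4 + 11) - 89) + 445) - 209)² = ((((-32 + 11) - 89) + 445) - 209)² = (((-21 - 89) + 445) - 209)² = ((-110 + 445) - 209)² = (335 - 209)² = 126² = 15876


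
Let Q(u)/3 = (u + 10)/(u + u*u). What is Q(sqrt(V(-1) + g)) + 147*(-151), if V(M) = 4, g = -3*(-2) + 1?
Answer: -221943/10 + 3*sqrt(11)/110 ≈ -22194.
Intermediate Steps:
g = 7 (g = 6 + 1 = 7)
Q(u) = 3*(10 + u)/(u + u**2) (Q(u) = 3*((u + 10)/(u + u*u)) = 3*((10 + u)/(u + u**2)) = 3*(10 + u)/(u + u**2))
Q(sqrt(V(-1) + g)) + 147*(-151) = 3*(10 + sqrt(4 + 7))/((sqrt(4 + 7))*(1 + sqrt(4 + 7))) + 147*(-151) = 3*(10 + sqrt(11))/((sqrt(11))*(1 + sqrt(11))) - 22197 = 3*(sqrt(11)/11)*(10 + sqrt(11))/(1 + sqrt(11)) - 22197 = 3*sqrt(11)*(10 + sqrt(11))/(11*(1 + sqrt(11))) - 22197 = -22197 + 3*sqrt(11)*(10 + sqrt(11))/(11*(1 + sqrt(11)))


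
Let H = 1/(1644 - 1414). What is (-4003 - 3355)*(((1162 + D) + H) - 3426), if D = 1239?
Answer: 867320571/115 ≈ 7.5419e+6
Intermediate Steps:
H = 1/230 ≈ 0.0043478
(-4003 - 3355)*(((1162 + D) + H) - 3426) = (-4003 - 3355)*(((1162 + 1239) + 1/230) - 3426) = -7358*((2401 + 1/230) - 3426) = -7358*(552231/230 - 3426) = -7358*(-235749/230) = 867320571/115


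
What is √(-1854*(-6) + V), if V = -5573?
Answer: √5551 ≈ 74.505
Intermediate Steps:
√(-1854*(-6) + V) = √(-1854*(-6) - 5573) = √(11124 - 5573) = √5551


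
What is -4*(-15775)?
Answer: 63100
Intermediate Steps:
-4*(-15775) = -1*(-63100) = 63100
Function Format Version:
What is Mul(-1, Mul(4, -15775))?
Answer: 63100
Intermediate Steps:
Mul(-1, Mul(4, -15775)) = Mul(-1, -63100) = 63100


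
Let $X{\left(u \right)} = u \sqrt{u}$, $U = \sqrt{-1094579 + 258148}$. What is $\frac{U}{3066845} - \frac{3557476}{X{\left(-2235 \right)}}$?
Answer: $\frac{i \left(- 2182045496644 \sqrt{2235} + 999045 \sqrt{836431}\right)}{3063916163025} \approx - 33.668 i$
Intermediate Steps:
$U = i \sqrt{836431}$ ($U = \sqrt{-836431} = i \sqrt{836431} \approx 914.57 i$)
$X{\left(u \right)} = u^{\frac{3}{2}}$
$\frac{U}{3066845} - \frac{3557476}{X{\left(-2235 \right)}} = \frac{i \sqrt{836431}}{3066845} - \frac{3557476}{\left(-2235\right)^{\frac{3}{2}}} = i \sqrt{836431} \cdot \frac{1}{3066845} - \frac{3557476}{\left(-2235\right) i \sqrt{2235}} = \frac{i \sqrt{836431}}{3066845} - 3557476 \frac{i \sqrt{2235}}{4995225} = \frac{i \sqrt{836431}}{3066845} - \frac{3557476 i \sqrt{2235}}{4995225} = - \frac{3557476 i \sqrt{2235}}{4995225} + \frac{i \sqrt{836431}}{3066845}$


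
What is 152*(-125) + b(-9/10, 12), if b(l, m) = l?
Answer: -190009/10 ≈ -19001.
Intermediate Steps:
152*(-125) + b(-9/10, 12) = 152*(-125) - 9/10 = -19000 - 9*⅒ = -19000 - 9/10 = -190009/10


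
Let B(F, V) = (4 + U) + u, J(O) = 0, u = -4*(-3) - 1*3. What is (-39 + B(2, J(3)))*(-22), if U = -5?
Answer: 682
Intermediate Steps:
u = 9 (u = 12 - 3 = 9)
B(F, V) = 8 (B(F, V) = (4 - 5) + 9 = -1 + 9 = 8)
(-39 + B(2, J(3)))*(-22) = (-39 + 8)*(-22) = -31*(-22) = 682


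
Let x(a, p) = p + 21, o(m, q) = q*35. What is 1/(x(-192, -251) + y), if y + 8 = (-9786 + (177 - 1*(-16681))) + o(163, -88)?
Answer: 1/3754 ≈ 0.00026638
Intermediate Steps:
o(m, q) = 35*q
x(a, p) = 21 + p
y = 3984 (y = -8 + ((-9786 + (177 - 1*(-16681))) + 35*(-88)) = -8 + ((-9786 + (177 + 16681)) - 3080) = -8 + ((-9786 + 16858) - 3080) = -8 + (7072 - 3080) = -8 + 3992 = 3984)
1/(x(-192, -251) + y) = 1/((21 - 251) + 3984) = 1/(-230 + 3984) = 1/3754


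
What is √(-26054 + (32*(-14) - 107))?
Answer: I*√26609 ≈ 163.12*I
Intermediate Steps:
√(-26054 + (32*(-14) - 107)) = √(-26054 + (-448 - 107)) = √(-26054 - 555) = √(-26609) = I*√26609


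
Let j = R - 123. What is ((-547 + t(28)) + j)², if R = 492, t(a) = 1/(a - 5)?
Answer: 16752649/529 ≈ 31669.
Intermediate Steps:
t(a) = 1/(-5 + a)
j = 369 (j = 492 - 123 = 369)
((-547 + t(28)) + j)² = ((-547 + 1/(-5 + 28)) + 369)² = ((-547 + 1/23) + 369)² = (-12580/23 + 369)² = (-4093/23)² = 16752649/529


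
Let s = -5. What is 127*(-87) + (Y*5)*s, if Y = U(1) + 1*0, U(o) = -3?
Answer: -10974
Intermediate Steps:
Y = -3 (Y = -3 + 1*0 = -3 + 0 = -3)
127*(-87) + (Y*5)*s = 127*(-87) - 3*5*(-5) = -11049 - 15*(-5) = -11049 + 75 = -10974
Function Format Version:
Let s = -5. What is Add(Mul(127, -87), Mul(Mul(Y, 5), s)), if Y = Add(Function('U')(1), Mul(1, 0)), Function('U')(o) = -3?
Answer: -10974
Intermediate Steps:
Y = -3 (Y = Add(-3, Mul(1, 0)) = Add(-3, 0) = -3)
Add(Mul(127, -87), Mul(Mul(Y, 5), s)) = Add(Mul(127, -87), Mul(Mul(-3, 5), -5)) = Add(-11049, Mul(-15, -5)) = Add(-11049, 75) = -10974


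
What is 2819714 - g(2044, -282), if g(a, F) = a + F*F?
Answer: 2738146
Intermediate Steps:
g(a, F) = a + F²
2819714 - g(2044, -282) = 2819714 - (2044 + (-282)²) = 2819714 - (2044 + 79524) = 2819714 - 1*81568 = 2819714 - 81568 = 2738146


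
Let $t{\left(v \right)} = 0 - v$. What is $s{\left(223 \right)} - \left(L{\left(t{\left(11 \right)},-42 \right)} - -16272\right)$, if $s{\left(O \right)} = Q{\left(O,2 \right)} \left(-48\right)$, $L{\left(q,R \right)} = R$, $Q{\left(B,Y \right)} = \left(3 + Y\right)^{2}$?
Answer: $-17430$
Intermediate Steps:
$t{\left(v \right)} = - v$
$s{\left(O \right)} = -1200$ ($s{\left(O \right)} = \left(3 + 2\right)^{2} \left(-48\right) = 5^{2} \left(-48\right) = 25 \left(-48\right) = -1200$)
$s{\left(223 \right)} - \left(L{\left(t{\left(11 \right)},-42 \right)} - -16272\right) = -1200 - \left(-42 - -16272\right) = -1200 - \left(-42 + 16272\right) = -1200 - 16230 = -17430$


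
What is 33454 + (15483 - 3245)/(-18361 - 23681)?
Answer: 703230415/21021 ≈ 33454.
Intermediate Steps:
33454 + (15483 - 3245)/(-18361 - 23681) = 33454 + 12238/(-42042) = 33454 + 12238*(-1/42042) = 33454 - 6119/21021 = 703230415/21021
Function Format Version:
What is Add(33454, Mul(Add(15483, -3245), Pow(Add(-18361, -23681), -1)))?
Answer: Rational(703230415, 21021) ≈ 33454.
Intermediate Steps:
Add(33454, Mul(Add(15483, -3245), Pow(Add(-18361, -23681), -1))) = Add(33454, Mul(12238, Pow(-42042, -1))) = Add(33454, Mul(12238, Rational(-1, 42042))) = Add(33454, Rational(-6119, 21021)) = Rational(703230415, 21021)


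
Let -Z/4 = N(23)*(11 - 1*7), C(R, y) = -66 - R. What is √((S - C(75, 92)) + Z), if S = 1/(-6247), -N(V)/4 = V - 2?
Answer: √57952132118/6247 ≈ 38.536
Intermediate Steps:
N(V) = 8 - 4*V (N(V) = -4*(V - 2) = -4*(-2 + V) = 8 - 4*V)
S = -1/6247 ≈ -0.00016008
Z = 1344 (Z = -4*(8 - 4*23)*(11 - 1*7) = -4*(8 - 92)*(11 - 7) = -(-336)*4 = -4*(-336) = 1344)
√((S - C(75, 92)) + Z) = √((-1/6247 - (-66 - 1*75)) + 1344) = √((-1/6247 - (-66 - 75)) + 1344) = √((-1/6247 - 1*(-141)) + 1344) = √((-1/6247 + 141) + 1344) = √(880826/6247 + 1344) = √(9276794/6247) = √57952132118/6247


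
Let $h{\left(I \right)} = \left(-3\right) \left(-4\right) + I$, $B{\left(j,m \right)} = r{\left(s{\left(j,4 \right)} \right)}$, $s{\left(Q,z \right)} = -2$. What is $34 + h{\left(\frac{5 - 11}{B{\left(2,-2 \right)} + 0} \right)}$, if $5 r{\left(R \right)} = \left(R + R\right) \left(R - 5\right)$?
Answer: $\frac{629}{14} \approx 44.929$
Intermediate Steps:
$r{\left(R \right)} = \frac{2 R \left(-5 + R\right)}{5}$ ($r{\left(R \right)} = \frac{\left(R + R\right) \left(R - 5\right)}{5} = \frac{2 R \left(-5 + R\right)}{5}$)
$B{\left(j,m \right)} = \frac{28}{5}$ ($B{\left(j,m \right)} = \frac{2}{5} \left(-2\right) \left(-5 - 2\right) = \frac{2}{5} \left(-2\right) \left(-7\right) = \frac{28}{5}$)
$h{\left(I \right)} = 12 + I$
$34 + h{\left(\frac{5 - 11}{B{\left(2,-2 \right)} + 0} \right)} = 34 + \left(12 + \frac{5 - 11}{\frac{28}{5} + 0}\right) = 34 + \left(12 - \frac{6}{\frac{28}{5}}\right) = 34 + \left(12 - \frac{15}{14}\right) = 34 + \frac{153}{14} = \frac{629}{14}$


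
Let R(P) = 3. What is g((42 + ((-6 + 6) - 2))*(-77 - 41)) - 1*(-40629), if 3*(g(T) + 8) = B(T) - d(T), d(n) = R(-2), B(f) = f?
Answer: 117140/3 ≈ 39047.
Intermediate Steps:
d(n) = 3
g(T) = -9 + T/3 (g(T) = -8 + (T - 1*3)/3 = -8 + (T - 3)/3 = -8 + (-3 + T)/3 = -8 + (-1 + T/3) = -9 + T/3)
g((42 + ((-6 + 6) - 2))*(-77 - 41)) - 1*(-40629) = (-9 + ((42 + ((-6 + 6) - 2))*(-77 - 41))/3) - 1*(-40629) = (-9 + ((42 + (0 - 2))*(-118))/3) + 40629 = (-9 + ((42 - 2)*(-118))/3) + 40629 = (-9 + (40*(-118))/3) + 40629 = (-9 + (⅓)*(-4720)) + 40629 = (-9 - 4720/3) + 40629 = -4747/3 + 40629 = 117140/3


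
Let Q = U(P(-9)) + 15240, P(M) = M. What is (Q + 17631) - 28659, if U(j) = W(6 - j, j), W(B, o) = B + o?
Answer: 4218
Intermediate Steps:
U(j) = 6 (U(j) = (6 - j) + j = 6)
Q = 15246 (Q = 6 + 15240 = 15246)
(Q + 17631) - 28659 = (15246 + 17631) - 28659 = 32877 - 28659 = 4218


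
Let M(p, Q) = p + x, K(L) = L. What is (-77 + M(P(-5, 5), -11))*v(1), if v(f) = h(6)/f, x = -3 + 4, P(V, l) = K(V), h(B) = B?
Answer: -486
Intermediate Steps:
P(V, l) = V
x = 1
v(f) = 6/f
M(p, Q) = 1 + p (M(p, Q) = p + 1 = 1 + p)
(-77 + M(P(-5, 5), -11))*v(1) = (-77 + (1 - 5))*(6/1) = (-77 - 4)*(6*1) = -81*6 = -486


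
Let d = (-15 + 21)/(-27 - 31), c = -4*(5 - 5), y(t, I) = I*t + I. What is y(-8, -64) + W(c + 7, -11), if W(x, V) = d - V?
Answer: 13308/29 ≈ 458.90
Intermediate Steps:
y(t, I) = I + I*t
c = 0 (c = -4*0 = 0)
d = -3/29 (d = 6/(-58) = 6*(-1/58) = -3/29 ≈ -0.10345)
W(x, V) = -3/29 - V
y(-8, -64) + W(c + 7, -11) = -64*(1 - 8) + (-3/29 - 1*(-11)) = -64*(-7) + (-3/29 + 11) = 448 + 316/29 = 13308/29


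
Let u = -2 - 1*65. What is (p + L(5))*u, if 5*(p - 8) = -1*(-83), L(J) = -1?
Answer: -7906/5 ≈ -1581.2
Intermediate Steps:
u = -67 (u = -2 - 65 = -67)
p = 123/5 (p = 8 + (-1*(-83))/5 = 8 + (1/5)*83 = 8 + 83/5 = 123/5 ≈ 24.600)
(p + L(5))*u = (123/5 - 1)*(-67) = (118/5)*(-67) = -7906/5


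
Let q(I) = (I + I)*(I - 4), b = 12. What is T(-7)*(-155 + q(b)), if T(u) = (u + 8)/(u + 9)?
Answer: 37/2 ≈ 18.500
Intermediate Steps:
T(u) = (8 + u)/(9 + u)
q(I) = 2*I*(-4 + I) (q(I) = (2*I)*(-4 + I) = 2*I*(-4 + I))
T(-7)*(-155 + q(b)) = ((8 - 7)/(9 - 7))*(-155 + 2*12*(-4 + 12)) = (1/2)*(-155 + 2*12*8) = ((½)*1)*(-155 + 192) = (½)*37 = 37/2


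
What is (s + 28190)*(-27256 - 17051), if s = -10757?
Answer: -772403931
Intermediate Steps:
(s + 28190)*(-27256 - 17051) = (-10757 + 28190)*(-27256 - 17051) = 17433*(-44307) = -772403931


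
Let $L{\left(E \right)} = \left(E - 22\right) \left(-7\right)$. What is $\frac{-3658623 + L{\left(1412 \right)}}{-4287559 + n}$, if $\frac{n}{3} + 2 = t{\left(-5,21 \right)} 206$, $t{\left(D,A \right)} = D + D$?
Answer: $\frac{3668353}{4293745} \approx 0.85435$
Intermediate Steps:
$t{\left(D,A \right)} = 2 D$
$n = -6186$ ($n = -6 + 3 \cdot 2 \left(-5\right) 206 = -6 + 3 \left(\left(-10\right) 206\right) = -6 + 3 \left(-2060\right) = -6 - 6180 = -6186$)
$L{\left(E \right)} = 154 - 7 E$ ($L{\left(E \right)} = \left(-22 + E\right) \left(-7\right) = 154 - 7 E$)
$\frac{-3658623 + L{\left(1412 \right)}}{-4287559 + n} = \frac{-3658623 + \left(154 - 9884\right)}{-4287559 - 6186} = \frac{-3658623 + \left(154 - 9884\right)}{-4293745} = \left(-3658623 - 9730\right) \left(- \frac{1}{4293745}\right) = \left(-3668353\right) \left(- \frac{1}{4293745}\right) = \frac{3668353}{4293745}$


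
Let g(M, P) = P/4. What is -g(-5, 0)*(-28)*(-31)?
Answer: 0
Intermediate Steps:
g(M, P) = P/4 (g(M, P) = P*(¼) = P/4)
-g(-5, 0)*(-28)*(-31) = -((¼)*0)*(-28)*(-31) = -0*(-28)*(-31) = -0*(-31) = -1*0 = 0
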